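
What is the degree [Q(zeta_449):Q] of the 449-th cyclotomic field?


The degree equals Euler's totient phi(449).
449 = 449
phi(449) = 448

448


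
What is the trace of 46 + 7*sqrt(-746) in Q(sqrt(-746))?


Tr(a + b*sqrt(d)) = (a + b*sqrt(d)) + (a - b*sqrt(d)) = 2a
= 2 * (46)
= 92

92


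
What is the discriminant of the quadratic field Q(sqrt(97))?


For K = Q(sqrt(d)) with d squarefree: disc(K) = d if d = 1 mod 4, and disc(K) = 4d if d = 2 or 3 mod 4.
Here d = 97, and d mod 4 = 1.
d = 1 mod 4 (O_K = Z[(1+sqrt(d))/2]), so disc(K) = d = 97

97


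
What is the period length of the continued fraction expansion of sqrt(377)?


Run the CF algorithm for sqrt(377).
a_0 = floor(sqrt(377)) = 19; set m_0=0, q_0=1.
Recurrence: m' = q*a - m,  q' = (d - m'^2)/q,  a' = floor((a_0 + m')/q').
  step 1: m=19, q=16, a=2
  step 2: m=13, q=13, a=2
  step 3: m=13, q=16, a=2
  step 4: m=19, q=1, a=38
a_4 = 2*a_0 = 38, so the period closes here.
sqrt(377) = [19; 2, 2, 2, 38]
Period length = 4

4


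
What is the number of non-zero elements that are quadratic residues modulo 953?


For prime p, the number of non-zero quadratic residues is (p-1)/2.
= (953-1)/2
= 476

476


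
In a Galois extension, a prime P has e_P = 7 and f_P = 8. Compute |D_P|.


|D_P| = e * f
= 7 * 8
= 56

56


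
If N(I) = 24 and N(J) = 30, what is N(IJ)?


N(IJ) = N(I) * N(J)
= 24 * 30
= 720

720


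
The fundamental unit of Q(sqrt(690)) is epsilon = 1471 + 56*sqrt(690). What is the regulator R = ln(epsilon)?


epsilon = 1471 + 56*sqrt(690)
= 2941.9997
R = ln(2941.9997)
= 7.9868

7.9868


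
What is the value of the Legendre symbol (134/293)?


p = 293 is prime, so compute (134/293) with the reciprocity algorithm (Jacobi-symbol steps: pull out 2s via (2/n), flip via reciprocity, reduce):
  pull out 2: (2/293) = -1  (since 293 mod 8 = 5)
  reciprocity: (67/293) -> +(293/67)
  reduce: (25/67)
  reciprocity: (25/67) -> +(67/25)
  reduce: (17/25)
  reciprocity: (17/25) -> +(25/17)
  reduce: (8/17)
  pull out 2: (2/17) = +1  (since 17 mod 8 = 1)
  pull out 2: (2/17) = +1  (since 17 mod 8 = 1)
  pull out 2: (2/17) = +1  (since 17 mod 8 = 1)
  (1/17) = 1
Product of signs = -1
(134/293) = -1

-1


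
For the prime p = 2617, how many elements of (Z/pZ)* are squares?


For prime p, the number of non-zero quadratic residues is (p-1)/2.
= (2617-1)/2
= 1308

1308


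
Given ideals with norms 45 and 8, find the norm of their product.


N(IJ) = N(I) * N(J)
= 45 * 8
= 360

360


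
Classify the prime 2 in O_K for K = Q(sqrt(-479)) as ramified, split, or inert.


K = Q(sqrt(-479)). Since d mod 4 = 1, disc(K) = -479.
Check p | disc: -479 mod 2 = 1.
p=2 does not divide disc (d is 1 mod 4). 2 splits iff d = 1 mod 8.
d mod 8 = 1, so (d/2) = 1.
(d/p) = 1, so p splits: (p) = P*P' with e=1, f=1, g=2.
Therefore p is split.

split


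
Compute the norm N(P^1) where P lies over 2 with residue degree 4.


N(P^a) = p^(a*f)
= 2^(1*4)
= 2^4
= 16

16


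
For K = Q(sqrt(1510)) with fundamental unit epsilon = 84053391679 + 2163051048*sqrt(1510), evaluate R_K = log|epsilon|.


epsilon = 84053391679 + 2163051048*sqrt(1510)
= 1.6811e+11
R = ln(1.6811e+11)
= 25.8479

25.8479


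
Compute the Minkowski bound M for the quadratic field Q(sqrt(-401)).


d = -401, d mod 4 = 3, so disc(K) = 4d = -1604; |disc(K)| = 1604
Imaginary quadratic field, so n = 2, s = r2 = 1, r1 = 0
M = (n!/n^n) * (4/pi)^s * sqrt(|disc(K)|) = (2!/2^2) * (4/pi)^1 * sqrt(1604)
= 0.5 * 1.273240 * 40.049969
= 25.4966

25.4966


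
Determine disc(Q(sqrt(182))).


For K = Q(sqrt(d)) with d squarefree: disc(K) = d if d = 1 mod 4, and disc(K) = 4d if d = 2 or 3 mod 4.
Here d = 182, and d mod 4 = 2.
d = 2 mod 4, not 1 (O_K = Z[sqrt(d)]), so disc(K) = 4d = 4 * (182) = 728

728


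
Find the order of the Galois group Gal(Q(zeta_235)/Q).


|Gal(Q(zeta_235)/Q)| = phi(235)
= 184

184


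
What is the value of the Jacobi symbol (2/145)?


Compute (2/145) via quadratic reciprocity:
  pull out 2: (2/145) = +1  (since 145 mod 8 = 1)
  (1/145) = 1
Product of signs = 1

1


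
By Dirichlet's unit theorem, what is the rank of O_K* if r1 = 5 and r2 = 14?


By Dirichlet's unit theorem:
rank = r1 + r2 - 1
= 5 + 14 - 1
= 18

18


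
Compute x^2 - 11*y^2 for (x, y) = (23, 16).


x^2 - d*y^2
= 23^2 - 11*16^2
= 529 - 2816
= -2287

-2287


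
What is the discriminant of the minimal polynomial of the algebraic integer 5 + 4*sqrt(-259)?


The element 5 + 4*sqrt(-259) has minimal polynomial:
x^2 - 10*x + 4169
Discriminant = (-10)^2 - 4*(4169)
= 100 - 16676
= -16576

-16576


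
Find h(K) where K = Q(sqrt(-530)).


K = Q(sqrt(-530)). d mod 4 = 2, so D = disc(K) = 4d = -2120
h(K) equals the number of primitive reduced positive-definite forms (a, b, c) = a*x^2 + b*x*y + c*y^2 with b^2 - 4ac = D,
where reduced means |b| <= a <= c, with b >= 0 whenever |b| = a or a = c, and primitive means gcd(a, b, c) = 1.
Reduced forces 3a^2 <= |D| = 2120, so 1 <= a <= 26; b must have the parity of D, and c = (b^2 - D)/(4a) must be an integer >= a.
Enumerate a = 1..26, b in [-a, a]:
  a=1: (1, 0, 530)  [1]
  a=2: (2, 0, 265)  [1]
  a=3: (3, -2, 177), (3, 2, 177)  [2]
  a=4: none
  a=5: (5, 0, 106)  [1]
  a=6: (6, -4, 89), (6, 4, 89)  [2]
  a=7: (7, -6, 77), (7, 6, 77)  [2]
  a=8: none
  a=9: (9, -2, 59), (9, 2, 59)  [2]
  a=10: (10, 0, 53)  [1]
  a=11: (11, -6, 49), (11, 6, 49)  [2]
  a=12: none
  a=13: (13, -8, 42), (13, 8, 42)  [2]
  a=14: (14, -8, 39), (14, 8, 39)  [2]
  a=15: (15, -10, 37), (15, 10, 37)  [2]
  a=16..17: none
  a=18: (18, -16, 33), (18, 16, 33)  [2]
  a=19..20: none
  a=21: (21, -20, 30), (21, -8, 26), (21, 8, 26), (21, 20, 30)  [4]
  a=22: (22, -16, 27), (22, 16, 27)  [2]
  a=23..26: none
Total reduced forms: 1 + 1 + 2 + 1 + 2 + 2 + 2 + 1 + 2 + 2 + 2 + 2 + 2 + 4 + 2 = 28
h = 28

28


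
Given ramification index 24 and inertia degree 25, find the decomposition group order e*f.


|D_P| = e * f
= 24 * 25
= 600

600


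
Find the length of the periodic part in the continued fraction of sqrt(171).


Run the CF algorithm for sqrt(171).
a_0 = floor(sqrt(171)) = 13; set m_0=0, q_0=1.
Recurrence: m' = q*a - m,  q' = (d - m'^2)/q,  a' = floor((a_0 + m')/q').
  step 1: m=13, q=2, a=13
  step 2: m=13, q=1, a=26
a_2 = 2*a_0 = 26, so the period closes here.
sqrt(171) = [13; 13, 26]
Period length = 2

2


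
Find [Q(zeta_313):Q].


The degree equals Euler's totient phi(313).
313 = 313
phi(313) = 312

312


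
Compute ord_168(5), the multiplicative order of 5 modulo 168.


We want ord_168(5), the smallest k >= 1 with 5^k = 1 mod 168.
n = 168 = 2^3 * 3 * 7, phi(168) = 48; the order divides phi(n).
Divisors of 48: 1, 2, 3, 4, 6, 8, 12, 16, 24, 48
Repeated squaring mod 168: 5^1 = 5, 5^2 = 25, 5^4 = 121, 5^8 = 25, 5^16 = 121, 5^32 = 25
Test divisors in increasing order:
  k=1: 5^1 = 5 mod 168
  k=2: 5^2 = 25 mod 168
  k=3: 5^3 = 25 * 5 = 125 mod 168
  k=4: 5^4 = 121 mod 168
  k=6: 5^6 = 121 * 25 = 1 mod 168  <- first divisor giving 1
Order = 6

6


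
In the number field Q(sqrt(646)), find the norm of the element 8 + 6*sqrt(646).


N(a + b*sqrt(d)) = a^2 - d*b^2
= (8)^2 - (646)*(6)^2
= 64 - 23256
= -23192

-23192


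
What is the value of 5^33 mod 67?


p = 67 is prime and the exponent is (p-1)/2 = 33, so by Euler's criterion 5^33 = (5/67) = +1 or -1 mod 67.
Compute by square-and-multiply:
  33 = 32 + 1 (binary 100001)
  Repeated squaring mod 67: 5^1 = 5, 5^2 = 25, 5^4 = 22, 5^8 = 15, 5^16 = 24, 5^32 = 40
  5^33 = 5^32 * 5^1 = 40 * 5 mod 67
    40 * 5 = 200 = 66 mod 67
  5^33 = 66 mod 67
Result 66 = p - 1 = -1 mod 67: 5 is a quadratic non-residue mod 67. As a residue in [0, p-1] the value is 66.
5^33 mod 67 = 66

66


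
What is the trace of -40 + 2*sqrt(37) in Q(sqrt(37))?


Tr(a + b*sqrt(d)) = (a + b*sqrt(d)) + (a - b*sqrt(d)) = 2a
= 2 * (-40)
= -80

-80


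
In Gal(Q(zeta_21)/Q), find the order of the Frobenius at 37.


The Frobenius at p in Gal(Q(zeta_n)/Q) = (Z/nZ)* is the class of p, so its order is ord_21(37), the smallest k >= 1 with 37^k = 1 mod 21.
n = 21 = 3 * 7, phi(21) = 12; the order divides phi(n).
Divisors of 12: 1, 2, 3, 4, 6, 12
Repeated squaring mod 21: 37^1 = 16, 37^2 = 4, 37^4 = 16, 37^8 = 4
Test divisors in increasing order:
  k=1: 37^1 = 16 mod 21
  k=2: 37^2 = 4 mod 21
  k=3: 37^3 = 4 * 16 = 1 mod 21  <- first divisor giving 1
Order = 3

3


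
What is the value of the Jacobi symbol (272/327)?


Compute (272/327) via quadratic reciprocity:
  pull out 2: (2/327) = +1  (since 327 mod 8 = 7)
  pull out 2: (2/327) = +1  (since 327 mod 8 = 7)
  pull out 2: (2/327) = +1  (since 327 mod 8 = 7)
  pull out 2: (2/327) = +1  (since 327 mod 8 = 7)
  reciprocity: (17/327) -> +(327/17)
  reduce: (4/17)
  pull out 2: (2/17) = +1  (since 17 mod 8 = 1)
  pull out 2: (2/17) = +1  (since 17 mod 8 = 1)
  (1/17) = 1
Product of signs = 1

1


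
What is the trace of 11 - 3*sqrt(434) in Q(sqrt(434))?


Tr(a + b*sqrt(d)) = (a + b*sqrt(d)) + (a - b*sqrt(d)) = 2a
= 2 * (11)
= 22

22


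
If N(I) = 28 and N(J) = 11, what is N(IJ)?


N(IJ) = N(I) * N(J)
= 28 * 11
= 308

308


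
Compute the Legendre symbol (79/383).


p = 383 is prime, so compute (79/383) with the reciprocity algorithm (Jacobi-symbol steps: pull out 2s via (2/n), flip via reciprocity, reduce):
  reciprocity: (79/383) -> -(383/79)
  reduce: (67/79)
  reciprocity: (67/79) -> -(79/67)
  reduce: (12/67)
  pull out 2: (2/67) = -1  (since 67 mod 8 = 3)
  pull out 2: (2/67) = -1  (since 67 mod 8 = 3)
  reciprocity: (3/67) -> -(67/3)
  reduce: (1/3)
  (1/3) = 1
Product of signs = -1
(79/383) = -1

-1


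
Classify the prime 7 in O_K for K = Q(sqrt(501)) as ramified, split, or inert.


K = Q(sqrt(501)). Since d mod 4 = 1, disc(K) = 501.
Check p | disc: 501 mod 7 = 4.
p does not divide disc. Compute Legendre symbol (d/p):
4^((7-1)/2) mod 7 = 1
(d/p) = 1, so p splits: (p) = P*P' with e=1, f=1, g=2.
Therefore p is split.

split


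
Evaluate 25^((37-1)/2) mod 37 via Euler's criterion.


p = 37 is prime and the exponent is (p-1)/2 = 18, so by Euler's criterion 25^18 = (25/37) = +1 or -1 mod 37.
Compute by square-and-multiply:
  18 = 16 + 2 (binary 10010)
  Repeated squaring mod 37: 25^1 = 25, 25^2 = 33, 25^4 = 16, 25^8 = 34, 25^16 = 9
  25^18 = 25^16 * 25^2 = 9 * 33 mod 37
    9 * 33 = 297 = 1 mod 37
  25^18 = 1 mod 37
Result 1: 25 is a quadratic residue mod 37.
25^18 mod 37 = 1

1


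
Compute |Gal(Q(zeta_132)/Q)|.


|Gal(Q(zeta_132)/Q)| = phi(132)
= 40

40


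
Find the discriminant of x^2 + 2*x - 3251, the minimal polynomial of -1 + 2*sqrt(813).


The element -1 + 2*sqrt(813) has minimal polynomial:
x^2 + 2*x - 3251
Discriminant = (2)^2 - 4*(-3251)
= 4 + 13004
= 13008

13008


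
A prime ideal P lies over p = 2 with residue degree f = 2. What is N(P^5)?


N(P^a) = p^(a*f)
= 2^(5*2)
= 2^10
= 1024

1024


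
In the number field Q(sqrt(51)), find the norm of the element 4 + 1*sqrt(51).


N(a + b*sqrt(d)) = a^2 - d*b^2
= (4)^2 - (51)*(1)^2
= 16 - 51
= -35

-35


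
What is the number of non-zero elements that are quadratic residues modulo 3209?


For prime p, the number of non-zero quadratic residues is (p-1)/2.
= (3209-1)/2
= 1604

1604


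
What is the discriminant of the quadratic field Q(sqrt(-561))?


For K = Q(sqrt(d)) with d squarefree: disc(K) = d if d = 1 mod 4, and disc(K) = 4d if d = 2 or 3 mod 4.
Here d = -561, and d mod 4 = 3.
d = 3 mod 4, not 1 (O_K = Z[sqrt(d)]), so disc(K) = 4d = 4 * (-561) = -2244

-2244


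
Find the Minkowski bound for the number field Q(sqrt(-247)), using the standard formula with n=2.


d = -247, d mod 4 = 1, so disc(K) = d = -247; |disc(K)| = 247
Imaginary quadratic field, so n = 2, s = r2 = 1, r1 = 0
M = (n!/n^n) * (4/pi)^s * sqrt(|disc(K)|) = (2!/2^2) * (4/pi)^1 * sqrt(247)
= 0.5 * 1.273240 * 15.716234
= 10.0053

10.0053


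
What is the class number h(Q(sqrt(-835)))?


K = Q(sqrt(-835)). d mod 4 = 1, so D = disc(K) = d = -835
h(K) equals the number of primitive reduced positive-definite forms (a, b, c) = a*x^2 + b*x*y + c*y^2 with b^2 - 4ac = D,
where reduced means |b| <= a <= c, with b >= 0 whenever |b| = a or a = c, and primitive means gcd(a, b, c) = 1.
Reduced forces 3a^2 <= |D| = 835, so 1 <= a <= 16; b must have the parity of D, and c = (b^2 - D)/(4a) must be an integer >= a.
Enumerate a = 1..16, b in [-a, a]:
  a=1: (1, 1, 209)  [1]
  a=2..4: none
  a=5: (5, 5, 43)  [1]
  a=6..10: none
  a=11: (11, -1, 19), (11, 1, 19)  [2]
  a=12: none
  a=13: (13, -7, 17), (13, 7, 17)  [2]
  a=14..16: none
Total reduced forms: 1 + 1 + 2 + 2 = 6
h = 6

6


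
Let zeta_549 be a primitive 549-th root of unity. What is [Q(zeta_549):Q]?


The degree equals Euler's totient phi(549).
549 = 3^2 * 61
phi(549) = 360

360


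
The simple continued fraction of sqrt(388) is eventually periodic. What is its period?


Run the CF algorithm for sqrt(388).
a_0 = floor(sqrt(388)) = 19; set m_0=0, q_0=1.
Recurrence: m' = q*a - m,  q' = (d - m'^2)/q,  a' = floor((a_0 + m')/q').
  step 1: m=19, q=27, a=1
  step 2: m=8, q=12, a=2
  step 3: m=16, q=11, a=3
  step 4: m=17, q=9, a=4
  step 5: m=19, q=3, a=12
  step 6: m=17, q=33, a=1
  step 7: m=16, q=4, a=8
  step 8: m=16, q=33, a=1
  step 9: m=17, q=3, a=12
  step 10: m=19, q=9, a=4
  step 11: m=17, q=11, a=3
  step 12: m=16, q=12, a=2
  step 13: m=8, q=27, a=1
  step 14: m=19, q=1, a=38
a_14 = 2*a_0 = 38, so the period closes here.
sqrt(388) = [19; 1, 2, 3, 4, 12, 1, 8, 1, 12, 4, 3, 2, 1, 38]
Period length = 14

14


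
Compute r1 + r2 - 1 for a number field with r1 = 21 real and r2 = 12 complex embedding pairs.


By Dirichlet's unit theorem:
rank = r1 + r2 - 1
= 21 + 12 - 1
= 32

32


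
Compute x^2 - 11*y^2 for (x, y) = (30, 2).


x^2 - d*y^2
= 30^2 - 11*2^2
= 900 - 44
= 856

856


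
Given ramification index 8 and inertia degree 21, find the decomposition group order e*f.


|D_P| = e * f
= 8 * 21
= 168

168


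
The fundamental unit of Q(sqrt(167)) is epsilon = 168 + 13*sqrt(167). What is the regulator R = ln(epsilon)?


epsilon = 168 + 13*sqrt(167)
= 335.9970
R = ln(335.9970)
= 5.8171

5.8171


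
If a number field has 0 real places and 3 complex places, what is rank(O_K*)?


By Dirichlet's unit theorem:
rank = r1 + r2 - 1
= 0 + 3 - 1
= 2

2


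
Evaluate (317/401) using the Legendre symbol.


p = 401 is prime, so compute (317/401) with the reciprocity algorithm (Jacobi-symbol steps: pull out 2s via (2/n), flip via reciprocity, reduce):
  reciprocity: (317/401) -> +(401/317)
  reduce: (84/317)
  pull out 2: (2/317) = -1  (since 317 mod 8 = 5)
  pull out 2: (2/317) = -1  (since 317 mod 8 = 5)
  reciprocity: (21/317) -> +(317/21)
  reduce: (2/21)
  pull out 2: (2/21) = -1  (since 21 mod 8 = 5)
  (1/21) = 1
Product of signs = -1
(317/401) = -1

-1


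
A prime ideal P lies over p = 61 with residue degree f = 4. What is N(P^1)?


N(P^a) = p^(a*f)
= 61^(1*4)
= 61^4
= 13845841

13845841


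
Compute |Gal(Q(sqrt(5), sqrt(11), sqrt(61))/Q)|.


The 3 square roots of distinct primes are multiplicatively independent over Q,
so [K:Q] = 2^3 and Gal(K/Q) is isomorphic to (Z/2Z)^3.
|Gal| = 2^3 = 8

8


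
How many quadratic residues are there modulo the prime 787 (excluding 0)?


For prime p, the number of non-zero quadratic residues is (p-1)/2.
= (787-1)/2
= 393

393


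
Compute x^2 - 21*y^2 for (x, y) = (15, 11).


x^2 - d*y^2
= 15^2 - 21*11^2
= 225 - 2541
= -2316

-2316


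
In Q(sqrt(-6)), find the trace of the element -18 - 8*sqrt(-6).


Tr(a + b*sqrt(d)) = (a + b*sqrt(d)) + (a - b*sqrt(d)) = 2a
= 2 * (-18)
= -36

-36


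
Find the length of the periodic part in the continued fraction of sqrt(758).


Run the CF algorithm for sqrt(758).
a_0 = floor(sqrt(758)) = 27; set m_0=0, q_0=1.
Recurrence: m' = q*a - m,  q' = (d - m'^2)/q,  a' = floor((a_0 + m')/q').
  step 1: m=27, q=29, a=1
  step 2: m=2, q=26, a=1
  step 3: m=24, q=7, a=7
  step 4: m=25, q=19, a=2
  step 5: m=13, q=31, a=1
  step 6: m=18, q=14, a=3
  step 7: m=24, q=13, a=3
  step 8: m=15, q=41, a=1
  step 9: m=26, q=2, a=26
  step 10: m=26, q=41, a=1
  step 11: m=15, q=13, a=3
  step 12: m=24, q=14, a=3
  step 13: m=18, q=31, a=1
  step 14: m=13, q=19, a=2
  step 15: m=25, q=7, a=7
  step 16: m=24, q=26, a=1
  step 17: m=2, q=29, a=1
  step 18: m=27, q=1, a=54
a_18 = 2*a_0 = 54, so the period closes here.
sqrt(758) = [27; 1, 1, 7, 2, 1, 3, 3, 1, 26, 1, 3, 3, 1, 2, 7, 1, 1, 54]
Period length = 18

18


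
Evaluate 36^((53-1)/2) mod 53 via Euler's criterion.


p = 53 is prime and the exponent is (p-1)/2 = 26, so by Euler's criterion 36^26 = (36/53) = +1 or -1 mod 53.
Compute by square-and-multiply:
  26 = 16 + 8 + 2 (binary 11010)
  Repeated squaring mod 53: 36^1 = 36, 36^2 = 24, 36^4 = 46, 36^8 = 49, 36^16 = 16
  36^26 = 36^16 * 36^8 * 36^2 = 16 * 49 * 24 mod 53
    16 * 49 = 784 = 42 mod 53
    42 * 24 = 1008 = 1 mod 53
  36^26 = 1 mod 53
Result 1: 36 is a quadratic residue mod 53.
36^26 mod 53 = 1

1


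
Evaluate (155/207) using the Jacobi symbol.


Compute (155/207) via quadratic reciprocity:
  reciprocity: (155/207) -> -(207/155)
  reduce: (52/155)
  pull out 2: (2/155) = -1  (since 155 mod 8 = 3)
  pull out 2: (2/155) = -1  (since 155 mod 8 = 3)
  reciprocity: (13/155) -> +(155/13)
  reduce: (12/13)
  pull out 2: (2/13) = -1  (since 13 mod 8 = 5)
  pull out 2: (2/13) = -1  (since 13 mod 8 = 5)
  reciprocity: (3/13) -> +(13/3)
  reduce: (1/3)
  (1/3) = 1
Product of signs = -1

-1


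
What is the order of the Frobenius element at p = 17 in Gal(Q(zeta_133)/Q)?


The Frobenius at p in Gal(Q(zeta_n)/Q) = (Z/nZ)* is the class of p, so its order is ord_133(17), the smallest k >= 1 with 17^k = 1 mod 133.
n = 133 = 7 * 19, phi(133) = 108; the order divides phi(n).
Divisors of 108: 1, 2, 3, 4, 6, 9, 12, 18, 27, 36, 54, 108
Repeated squaring mod 133: 17^1 = 17, 17^2 = 23, 17^4 = 130, 17^8 = 9, 17^16 = 81, 17^32 = 44, 17^64 = 74
Test divisors in increasing order:
  k=1: 17^1 = 17 mod 133
  k=2: 17^2 = 23 mod 133
  k=3: 17^3 = 23 * 17 = 125 mod 133
  k=4: 17^4 = 130 mod 133
  k=6: 17^6 = 130 * 23 = 64 mod 133
  k=9: 17^9 = 9 * 17 = 20 mod 133
  k=12: 17^12 = 9 * 130 = 106 mod 133
  k=18: 17^18 = 81 * 23 = 1 mod 133  <- first divisor giving 1
Order = 18

18


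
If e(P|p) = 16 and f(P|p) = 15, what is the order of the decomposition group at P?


|D_P| = e * f
= 16 * 15
= 240

240


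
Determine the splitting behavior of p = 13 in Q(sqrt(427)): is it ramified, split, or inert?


K = Q(sqrt(427)). Since d mod 4 = 3, disc(K) = 1708.
Check p | disc: 1708 mod 13 = 5.
p does not divide disc. Compute Legendre symbol (d/p):
11^((13-1)/2) mod 13 = -1
(d/p) = -1, so p is inert: (p) stays prime with e=1, f=2, g=1.
Therefore p is inert.

inert


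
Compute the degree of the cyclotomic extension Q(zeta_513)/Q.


The degree equals Euler's totient phi(513).
513 = 3^3 * 19
phi(513) = 324

324


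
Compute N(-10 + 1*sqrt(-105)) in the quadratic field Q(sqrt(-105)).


N(a + b*sqrt(d)) = a^2 - d*b^2
= (-10)^2 - (-105)*(1)^2
= 100 + 105
= 205

205


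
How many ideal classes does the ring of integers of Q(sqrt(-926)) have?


K = Q(sqrt(-926)). d mod 4 = 2, so D = disc(K) = 4d = -3704
h(K) equals the number of primitive reduced positive-definite forms (a, b, c) = a*x^2 + b*x*y + c*y^2 with b^2 - 4ac = D,
where reduced means |b| <= a <= c, with b >= 0 whenever |b| = a or a = c, and primitive means gcd(a, b, c) = 1.
Reduced forces 3a^2 <= |D| = 3704, so 1 <= a <= 35; b must have the parity of D, and c = (b^2 - D)/(4a) must be an integer >= a.
Enumerate a = 1..35, b in [-a, a]:
  a=1: (1, 0, 926)  [1]
  a=2: (2, 0, 463)  [1]
  a=3: (3, -2, 309), (3, 2, 309)  [2]
  a=4: none
  a=5: (5, -4, 186), (5, 4, 186)  [2]
  a=6: (6, -4, 155), (6, 4, 155)  [2]
  a=7..8: none
  a=9: (9, -2, 103), (9, 2, 103)  [2]
  a=10: (10, -4, 93), (10, 4, 93)  [2]
  a=11: (11, -6, 85), (11, 6, 85)  [2]
  a=12: none
  a=13: (13, -12, 74), (13, 12, 74)  [2]
  a=14: none
  a=15: (15, -14, 65), (15, -4, 62), (15, 4, 62), (15, 14, 65)  [4]
  a=16: none
  a=17: (17, -6, 55), (17, 6, 55)  [2]
  a=18: (18, -16, 55), (18, 16, 55)  [2]
  a=19: (19, -18, 53), (19, 18, 53)  [2]
  a=20..21: none
  a=22: (22, -16, 45), (22, 16, 45)  [2]
  a=23..24: none
  a=25: (25, -14, 39), (25, 14, 39)  [2]
  a=26: (26, -12, 37), (26, 12, 37)  [2]
  a=27: (27, -20, 38), (27, 20, 38)  [2]
  a=28..29: none
  a=30: (30, -16, 33), (30, -4, 31), (30, 4, 31), (30, 16, 33)  [4]
  a=31..32: none
  a=33: (33, -28, 34), (33, 28, 34)  [2]
  a=34..35: none
Total reduced forms: 1 + 1 + 2 + 2 + 2 + 2 + 2 + 2 + 2 + 4 + 2 + 2 + 2 + 2 + 2 + 2 + 2 + 4 + 2 = 40
h = 40

40


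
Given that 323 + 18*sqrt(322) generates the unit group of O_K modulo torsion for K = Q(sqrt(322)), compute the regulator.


epsilon = 323 + 18*sqrt(322)
= 645.9985
R = ln(645.9985)
= 6.4708

6.4708


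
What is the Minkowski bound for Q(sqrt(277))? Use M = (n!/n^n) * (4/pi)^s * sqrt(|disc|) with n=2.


d = 277, d mod 4 = 1, so disc(K) = d = 277; |disc(K)| = 277
Real quadratic field, so n = 2, s = r2 = 0, r1 = 2
M = (n!/n^n) * (4/pi)^s * sqrt(|disc(K)|) = (2!/2^2) * (4/pi)^0 * sqrt(277)
= 0.5 * 1.000000 * 16.643317
= 8.3217

8.3217


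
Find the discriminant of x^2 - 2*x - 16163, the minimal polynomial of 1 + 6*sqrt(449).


The element 1 + 6*sqrt(449) has minimal polynomial:
x^2 - 2*x - 16163
Discriminant = (-2)^2 - 4*(-16163)
= 4 + 64652
= 64656

64656


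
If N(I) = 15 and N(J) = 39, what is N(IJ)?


N(IJ) = N(I) * N(J)
= 15 * 39
= 585

585


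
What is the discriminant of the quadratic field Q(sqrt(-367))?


For K = Q(sqrt(d)) with d squarefree: disc(K) = d if d = 1 mod 4, and disc(K) = 4d if d = 2 or 3 mod 4.
Here d = -367, and d mod 4 = 1.
d = 1 mod 4 (O_K = Z[(1+sqrt(d))/2]), so disc(K) = d = -367

-367


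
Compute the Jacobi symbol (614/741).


Compute (614/741) via quadratic reciprocity:
  pull out 2: (2/741) = -1  (since 741 mod 8 = 5)
  reciprocity: (307/741) -> +(741/307)
  reduce: (127/307)
  reciprocity: (127/307) -> -(307/127)
  reduce: (53/127)
  reciprocity: (53/127) -> +(127/53)
  reduce: (21/53)
  reciprocity: (21/53) -> +(53/21)
  reduce: (11/21)
  reciprocity: (11/21) -> +(21/11)
  reduce: (10/11)
  pull out 2: (2/11) = -1  (since 11 mod 8 = 3)
  reciprocity: (5/11) -> +(11/5)
  reduce: (1/5)
  (1/5) = 1
Product of signs = -1

-1


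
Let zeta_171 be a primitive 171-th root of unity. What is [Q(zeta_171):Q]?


The degree equals Euler's totient phi(171).
171 = 3^2 * 19
phi(171) = 108

108


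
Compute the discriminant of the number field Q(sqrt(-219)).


For K = Q(sqrt(d)) with d squarefree: disc(K) = d if d = 1 mod 4, and disc(K) = 4d if d = 2 or 3 mod 4.
Here d = -219, and d mod 4 = 1.
d = 1 mod 4 (O_K = Z[(1+sqrt(d))/2]), so disc(K) = d = -219

-219


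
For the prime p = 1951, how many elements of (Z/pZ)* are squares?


For prime p, the number of non-zero quadratic residues is (p-1)/2.
= (1951-1)/2
= 975

975


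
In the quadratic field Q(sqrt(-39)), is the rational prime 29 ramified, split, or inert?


K = Q(sqrt(-39)). Since d mod 4 = 1, disc(K) = -39.
Check p | disc: -39 mod 29 = 19.
p does not divide disc. Compute Legendre symbol (d/p):
19^((29-1)/2) mod 29 = -1
(d/p) = -1, so p is inert: (p) stays prime with e=1, f=2, g=1.
Therefore p is inert.

inert


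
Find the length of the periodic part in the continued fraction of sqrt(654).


Run the CF algorithm for sqrt(654).
a_0 = floor(sqrt(654)) = 25; set m_0=0, q_0=1.
Recurrence: m' = q*a - m,  q' = (d - m'^2)/q,  a' = floor((a_0 + m')/q').
  step 1: m=25, q=29, a=1
  step 2: m=4, q=22, a=1
  step 3: m=18, q=15, a=2
  step 4: m=12, q=34, a=1
  step 5: m=22, q=5, a=9
  step 6: m=23, q=25, a=1
  step 7: m=2, q=26, a=1
  step 8: m=24, q=3, a=16
  step 9: m=24, q=26, a=1
  step 10: m=2, q=25, a=1
  step 11: m=23, q=5, a=9
  step 12: m=22, q=34, a=1
  step 13: m=12, q=15, a=2
  step 14: m=18, q=22, a=1
  step 15: m=4, q=29, a=1
  step 16: m=25, q=1, a=50
a_16 = 2*a_0 = 50, so the period closes here.
sqrt(654) = [25; 1, 1, 2, 1, 9, 1, 1, 16, 1, 1, 9, 1, 2, 1, 1, 50]
Period length = 16

16


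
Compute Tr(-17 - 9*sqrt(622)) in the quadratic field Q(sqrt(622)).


Tr(a + b*sqrt(d)) = (a + b*sqrt(d)) + (a - b*sqrt(d)) = 2a
= 2 * (-17)
= -34

-34


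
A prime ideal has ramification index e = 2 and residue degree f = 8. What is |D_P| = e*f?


|D_P| = e * f
= 2 * 8
= 16

16


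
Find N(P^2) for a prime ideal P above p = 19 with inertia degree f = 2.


N(P^a) = p^(a*f)
= 19^(2*2)
= 19^4
= 130321

130321


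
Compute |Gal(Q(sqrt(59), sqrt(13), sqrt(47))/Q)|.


The 3 square roots of distinct primes are multiplicatively independent over Q,
so [K:Q] = 2^3 and Gal(K/Q) is isomorphic to (Z/2Z)^3.
|Gal| = 2^3 = 8

8


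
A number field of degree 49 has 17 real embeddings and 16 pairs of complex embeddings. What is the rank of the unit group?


By Dirichlet's unit theorem:
rank = r1 + r2 - 1
= 17 + 16 - 1
= 32

32


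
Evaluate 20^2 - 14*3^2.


x^2 - d*y^2
= 20^2 - 14*3^2
= 400 - 126
= 274

274


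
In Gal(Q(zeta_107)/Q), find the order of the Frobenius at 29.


The Frobenius at p in Gal(Q(zeta_n)/Q) = (Z/nZ)* is the class of p, so its order is ord_107(29), the smallest k >= 1 with 29^k = 1 mod 107.
n = 107 = 107, phi(107) = 106; the order divides phi(n).
Divisors of 106: 1, 2, 53, 106
Repeated squaring mod 107: 29^1 = 29, 29^2 = 92, 29^4 = 11, 29^8 = 14, 29^16 = 89, 29^32 = 3, 29^64 = 9
Test divisors in increasing order:
  k=1: 29^1 = 29 mod 107
  k=2: 29^2 = 92 mod 107
  k=53: 29^53 = 3 * 89 * 11 * 29 = 1 mod 107  <- first divisor giving 1
Order = 53

53


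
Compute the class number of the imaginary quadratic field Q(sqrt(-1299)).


K = Q(sqrt(-1299)). d mod 4 = 1, so D = disc(K) = d = -1299
h(K) equals the number of primitive reduced positive-definite forms (a, b, c) = a*x^2 + b*x*y + c*y^2 with b^2 - 4ac = D,
where reduced means |b| <= a <= c, with b >= 0 whenever |b| = a or a = c, and primitive means gcd(a, b, c) = 1.
Reduced forces 3a^2 <= |D| = 1299, so 1 <= a <= 20; b must have the parity of D, and c = (b^2 - D)/(4a) must be an integer >= a.
Enumerate a = 1..20, b in [-a, a]:
  a=1: (1, 1, 325)  [1]
  a=2: none
  a=3: (3, 3, 109)  [1]
  a=4: none
  a=5: (5, -1, 65), (5, 1, 65)  [2]
  a=6..12: none
  a=13: (13, -1, 25), (13, 1, 25)  [2]
  a=14: none
  a=15: (15, -9, 23), (15, 9, 23)  [2]
  a=16..20: none
Total reduced forms: 1 + 1 + 2 + 2 + 2 = 8
h = 8

8


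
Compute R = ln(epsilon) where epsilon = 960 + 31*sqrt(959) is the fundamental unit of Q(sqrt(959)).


epsilon = 960 + 31*sqrt(959)
= 1919.9995
R = ln(1919.9995)
= 7.5601

7.5601


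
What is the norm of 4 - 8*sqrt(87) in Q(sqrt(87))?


N(a + b*sqrt(d)) = a^2 - d*b^2
= (4)^2 - (87)*(-8)^2
= 16 - 5568
= -5552

-5552


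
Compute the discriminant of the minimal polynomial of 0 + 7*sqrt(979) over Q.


The element 0 + 7*sqrt(979) has minimal polynomial:
x^2 + 0*x - 47971
Discriminant = (0)^2 - 4*(-47971)
= 0 + 191884
= 191884

191884


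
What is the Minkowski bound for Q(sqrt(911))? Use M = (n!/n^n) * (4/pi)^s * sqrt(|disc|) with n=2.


d = 911, d mod 4 = 3, so disc(K) = 4d = 3644; |disc(K)| = 3644
Real quadratic field, so n = 2, s = r2 = 0, r1 = 2
M = (n!/n^n) * (4/pi)^s * sqrt(|disc(K)|) = (2!/2^2) * (4/pi)^0 * sqrt(3644)
= 0.5 * 1.000000 * 60.365553
= 30.1828

30.1828


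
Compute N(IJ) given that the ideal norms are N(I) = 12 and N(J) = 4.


N(IJ) = N(I) * N(J)
= 12 * 4
= 48

48


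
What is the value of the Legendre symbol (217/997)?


p = 997 is prime, so compute (217/997) with the reciprocity algorithm (Jacobi-symbol steps: pull out 2s via (2/n), flip via reciprocity, reduce):
  reciprocity: (217/997) -> +(997/217)
  reduce: (129/217)
  reciprocity: (129/217) -> +(217/129)
  reduce: (88/129)
  pull out 2: (2/129) = +1  (since 129 mod 8 = 1)
  pull out 2: (2/129) = +1  (since 129 mod 8 = 1)
  pull out 2: (2/129) = +1  (since 129 mod 8 = 1)
  reciprocity: (11/129) -> +(129/11)
  reduce: (8/11)
  pull out 2: (2/11) = -1  (since 11 mod 8 = 3)
  pull out 2: (2/11) = -1  (since 11 mod 8 = 3)
  pull out 2: (2/11) = -1  (since 11 mod 8 = 3)
  (1/11) = 1
Product of signs = -1
(217/997) = -1

-1


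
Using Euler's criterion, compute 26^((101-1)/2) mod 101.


p = 101 is prime and the exponent is (p-1)/2 = 50, so by Euler's criterion 26^50 = (26/101) = +1 or -1 mod 101.
Compute by square-and-multiply:
  50 = 32 + 16 + 2 (binary 110010)
  Repeated squaring mod 101: 26^1 = 26, 26^2 = 70, 26^4 = 52, 26^8 = 78, 26^16 = 24, 26^32 = 71
  26^50 = 26^32 * 26^16 * 26^2 = 71 * 24 * 70 mod 101
    71 * 24 = 1704 = 88 mod 101
    88 * 70 = 6160 = 100 mod 101
  26^50 = 100 mod 101
Result 100 = p - 1 = -1 mod 101: 26 is a quadratic non-residue mod 101. As a residue in [0, p-1] the value is 100.
26^50 mod 101 = 100

100


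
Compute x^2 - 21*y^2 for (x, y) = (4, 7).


x^2 - d*y^2
= 4^2 - 21*7^2
= 16 - 1029
= -1013

-1013


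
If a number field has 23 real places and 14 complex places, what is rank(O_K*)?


By Dirichlet's unit theorem:
rank = r1 + r2 - 1
= 23 + 14 - 1
= 36

36


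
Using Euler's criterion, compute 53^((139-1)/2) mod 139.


p = 139 is prime and the exponent is (p-1)/2 = 69, so by Euler's criterion 53^69 = (53/139) = +1 or -1 mod 139.
Compute by square-and-multiply:
  69 = 64 + 4 + 1 (binary 1000101)
  Repeated squaring mod 139: 53^1 = 53, 53^2 = 29, 53^4 = 7, 53^8 = 49, 53^16 = 38, 53^32 = 54, 53^64 = 136
  53^69 = 53^64 * 53^4 * 53^1 = 136 * 7 * 53 mod 139
    136 * 7 = 952 = 118 mod 139
    118 * 53 = 6254 = 138 mod 139
  53^69 = 138 mod 139
Result 138 = p - 1 = -1 mod 139: 53 is a quadratic non-residue mod 139. As a residue in [0, p-1] the value is 138.
53^69 mod 139 = 138

138


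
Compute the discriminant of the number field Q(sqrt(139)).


For K = Q(sqrt(d)) with d squarefree: disc(K) = d if d = 1 mod 4, and disc(K) = 4d if d = 2 or 3 mod 4.
Here d = 139, and d mod 4 = 3.
d = 3 mod 4, not 1 (O_K = Z[sqrt(d)]), so disc(K) = 4d = 4 * (139) = 556

556


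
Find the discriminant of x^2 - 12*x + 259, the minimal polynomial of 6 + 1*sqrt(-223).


The element 6 + 1*sqrt(-223) has minimal polynomial:
x^2 - 12*x + 259
Discriminant = (-12)^2 - 4*(259)
= 144 - 1036
= -892

-892


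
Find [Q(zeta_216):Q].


The degree equals Euler's totient phi(216).
216 = 2^3 * 3^3
phi(216) = 72

72


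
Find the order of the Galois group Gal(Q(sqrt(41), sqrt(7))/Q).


The 2 square roots of distinct primes are multiplicatively independent over Q,
so [K:Q] = 2^2 and Gal(K/Q) is isomorphic to (Z/2Z)^2.
|Gal| = 2^2 = 4

4


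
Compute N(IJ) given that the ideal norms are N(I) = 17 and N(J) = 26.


N(IJ) = N(I) * N(J)
= 17 * 26
= 442

442


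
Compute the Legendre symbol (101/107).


p = 107 is prime, so compute (101/107) with the reciprocity algorithm (Jacobi-symbol steps: pull out 2s via (2/n), flip via reciprocity, reduce):
  reciprocity: (101/107) -> +(107/101)
  reduce: (6/101)
  pull out 2: (2/101) = -1  (since 101 mod 8 = 5)
  reciprocity: (3/101) -> +(101/3)
  reduce: (2/3)
  pull out 2: (2/3) = -1  (since 3 mod 8 = 3)
  (1/3) = 1
Product of signs = 1
(101/107) = 1

1


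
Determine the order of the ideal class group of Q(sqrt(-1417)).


K = Q(sqrt(-1417)). d mod 4 = 3, so D = disc(K) = 4d = -5668
h(K) equals the number of primitive reduced positive-definite forms (a, b, c) = a*x^2 + b*x*y + c*y^2 with b^2 - 4ac = D,
where reduced means |b| <= a <= c, with b >= 0 whenever |b| = a or a = c, and primitive means gcd(a, b, c) = 1.
Reduced forces 3a^2 <= |D| = 5668, so 1 <= a <= 43; b must have the parity of D, and c = (b^2 - D)/(4a) must be an integer >= a.
Enumerate a = 1..43, b in [-a, a]:
  a=1: (1, 0, 1417)  [1]
  a=2: (2, 2, 709)  [1]
  a=3..6: none
  a=7: (7, -4, 203), (7, 4, 203)  [2]
  a=8..12: none
  a=13: (13, 0, 109)  [1]
  a=14: (14, -10, 103), (14, 10, 103)  [2]
  a=15..22: none
  a=23: (23, -6, 62), (23, 6, 62)  [2]
  a=24..25: none
  a=26: (26, 26, 61)  [1]
  a=27..28: none
  a=29: (29, -4, 49), (29, 4, 49)  [2]
  a=30: none
  a=31: (31, -6, 46), (31, 6, 46)  [2]
  a=32..36: none
  a=37: (37, -20, 41), (37, 20, 41)  [2]
  a=38..43: none
Total reduced forms: 1 + 1 + 2 + 1 + 2 + 2 + 1 + 2 + 2 + 2 = 16
h = 16

16


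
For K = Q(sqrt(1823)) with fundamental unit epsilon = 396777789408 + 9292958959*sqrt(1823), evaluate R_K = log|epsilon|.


epsilon = 396777789408 + 9292958959*sqrt(1823)
= 7.9356e+11
R = ln(7.9356e+11)
= 27.3998

27.3998


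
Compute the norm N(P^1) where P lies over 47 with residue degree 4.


N(P^a) = p^(a*f)
= 47^(1*4)
= 47^4
= 4879681

4879681


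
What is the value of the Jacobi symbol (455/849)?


Compute (455/849) via quadratic reciprocity:
  reciprocity: (455/849) -> +(849/455)
  reduce: (394/455)
  pull out 2: (2/455) = +1  (since 455 mod 8 = 7)
  reciprocity: (197/455) -> +(455/197)
  reduce: (61/197)
  reciprocity: (61/197) -> +(197/61)
  reduce: (14/61)
  pull out 2: (2/61) = -1  (since 61 mod 8 = 5)
  reciprocity: (7/61) -> +(61/7)
  reduce: (5/7)
  reciprocity: (5/7) -> +(7/5)
  reduce: (2/5)
  pull out 2: (2/5) = -1  (since 5 mod 8 = 5)
  (1/5) = 1
Product of signs = 1

1


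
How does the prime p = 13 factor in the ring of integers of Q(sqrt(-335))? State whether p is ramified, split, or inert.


K = Q(sqrt(-335)). Since d mod 4 = 1, disc(K) = -335.
Check p | disc: -335 mod 13 = 3.
p does not divide disc. Compute Legendre symbol (d/p):
3^((13-1)/2) mod 13 = 1
(d/p) = 1, so p splits: (p) = P*P' with e=1, f=1, g=2.
Therefore p is split.

split


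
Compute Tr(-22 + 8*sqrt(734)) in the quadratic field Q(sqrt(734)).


Tr(a + b*sqrt(d)) = (a + b*sqrt(d)) + (a - b*sqrt(d)) = 2a
= 2 * (-22)
= -44

-44


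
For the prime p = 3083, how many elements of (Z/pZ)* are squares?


For prime p, the number of non-zero quadratic residues is (p-1)/2.
= (3083-1)/2
= 1541

1541


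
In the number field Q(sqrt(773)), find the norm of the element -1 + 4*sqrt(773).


N(a + b*sqrt(d)) = a^2 - d*b^2
= (-1)^2 - (773)*(4)^2
= 1 - 12368
= -12367

-12367


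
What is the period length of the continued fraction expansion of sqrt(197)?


Run the CF algorithm for sqrt(197).
a_0 = floor(sqrt(197)) = 14; set m_0=0, q_0=1.
Recurrence: m' = q*a - m,  q' = (d - m'^2)/q,  a' = floor((a_0 + m')/q').
  step 1: m=14, q=1, a=28
a_1 = 2*a_0 = 28, so the period closes here.
sqrt(197) = [14; 28]
Period length = 1

1


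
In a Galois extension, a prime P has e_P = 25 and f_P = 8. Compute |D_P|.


|D_P| = e * f
= 25 * 8
= 200

200


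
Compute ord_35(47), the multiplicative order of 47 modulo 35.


We want ord_35(47), the smallest k >= 1 with 47^k = 1 mod 35.
n = 35 = 5 * 7, phi(35) = 24; the order divides phi(n).
Divisors of 24: 1, 2, 3, 4, 6, 8, 12, 24
Repeated squaring mod 35: 47^1 = 12, 47^2 = 4, 47^4 = 16, 47^8 = 11, 47^16 = 16
Test divisors in increasing order:
  k=1: 47^1 = 12 mod 35
  k=2: 47^2 = 4 mod 35
  k=3: 47^3 = 4 * 12 = 13 mod 35
  k=4: 47^4 = 16 mod 35
  k=6: 47^6 = 16 * 4 = 29 mod 35
  k=8: 47^8 = 11 mod 35
  k=12: 47^12 = 11 * 16 = 1 mod 35  <- first divisor giving 1
Order = 12

12


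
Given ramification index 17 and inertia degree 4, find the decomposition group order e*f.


|D_P| = e * f
= 17 * 4
= 68

68


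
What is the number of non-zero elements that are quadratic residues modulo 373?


For prime p, the number of non-zero quadratic residues is (p-1)/2.
= (373-1)/2
= 186

186


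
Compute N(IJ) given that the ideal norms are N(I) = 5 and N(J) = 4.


N(IJ) = N(I) * N(J)
= 5 * 4
= 20

20


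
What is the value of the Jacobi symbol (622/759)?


Compute (622/759) via quadratic reciprocity:
  pull out 2: (2/759) = +1  (since 759 mod 8 = 7)
  reciprocity: (311/759) -> -(759/311)
  reduce: (137/311)
  reciprocity: (137/311) -> +(311/137)
  reduce: (37/137)
  reciprocity: (37/137) -> +(137/37)
  reduce: (26/37)
  pull out 2: (2/37) = -1  (since 37 mod 8 = 5)
  reciprocity: (13/37) -> +(37/13)
  reduce: (11/13)
  reciprocity: (11/13) -> +(13/11)
  reduce: (2/11)
  pull out 2: (2/11) = -1  (since 11 mod 8 = 3)
  (1/11) = 1
Product of signs = -1

-1


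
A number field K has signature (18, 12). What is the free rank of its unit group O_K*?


By Dirichlet's unit theorem:
rank = r1 + r2 - 1
= 18 + 12 - 1
= 29

29


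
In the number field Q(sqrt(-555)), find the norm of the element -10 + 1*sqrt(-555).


N(a + b*sqrt(d)) = a^2 - d*b^2
= (-10)^2 - (-555)*(1)^2
= 100 + 555
= 655

655


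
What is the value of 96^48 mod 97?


p = 97 is prime and the exponent is (p-1)/2 = 48, so by Euler's criterion 96^48 = (96/97) = +1 or -1 mod 97.
Compute by square-and-multiply:
  48 = 32 + 16 (binary 110000)
  Repeated squaring mod 97: 96^1 = 96, 96^2 = 1, 96^4 = 1, 96^8 = 1, 96^16 = 1, 96^32 = 1
  96^48 = 96^32 * 96^16 = 1 * 1 mod 97
    1 * 1 = 1 = 1 mod 97
  96^48 = 1 mod 97
Result 1: 96 is a quadratic residue mod 97.
96^48 mod 97 = 1

1


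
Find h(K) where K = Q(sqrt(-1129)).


K = Q(sqrt(-1129)). d mod 4 = 3, so D = disc(K) = 4d = -4516
h(K) equals the number of primitive reduced positive-definite forms (a, b, c) = a*x^2 + b*x*y + c*y^2 with b^2 - 4ac = D,
where reduced means |b| <= a <= c, with b >= 0 whenever |b| = a or a = c, and primitive means gcd(a, b, c) = 1.
Reduced forces 3a^2 <= |D| = 4516, so 1 <= a <= 38; b must have the parity of D, and c = (b^2 - D)/(4a) must be an integer >= a.
Enumerate a = 1..38, b in [-a, a]:
  a=1: (1, 0, 1129)  [1]
  a=2: (2, 2, 565)  [1]
  a=3..4: none
  a=5: (5, -2, 226), (5, 2, 226)  [2]
  a=6..9: none
  a=10: (10, -2, 113), (10, 2, 113)  [2]
  a=11: (11, -4, 103), (11, 4, 103)  [2]
  a=12..18: none
  a=19: (19, -14, 62), (19, 14, 62)  [2]
  a=20..21: none
  a=22: (22, -18, 55), (22, 18, 55)  [2]
  a=23..24: none
  a=25: (25, -22, 50), (25, 22, 50)  [2]
  a=26..30: none
  a=31: (31, -14, 38), (31, 14, 38)  [2]
  a=32..38: none
Total reduced forms: 1 + 1 + 2 + 2 + 2 + 2 + 2 + 2 + 2 = 16
h = 16

16


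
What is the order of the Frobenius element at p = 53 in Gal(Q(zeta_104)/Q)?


The Frobenius at p in Gal(Q(zeta_n)/Q) = (Z/nZ)* is the class of p, so its order is ord_104(53), the smallest k >= 1 with 53^k = 1 mod 104.
n = 104 = 2^3 * 13, phi(104) = 48; the order divides phi(n).
Divisors of 48: 1, 2, 3, 4, 6, 8, 12, 16, 24, 48
Repeated squaring mod 104: 53^1 = 53, 53^2 = 1, 53^4 = 1, 53^8 = 1, 53^16 = 1, 53^32 = 1
Test divisors in increasing order:
  k=1: 53^1 = 53 mod 104
  k=2: 53^2 = 1 mod 104  <- first divisor giving 1
Order = 2

2


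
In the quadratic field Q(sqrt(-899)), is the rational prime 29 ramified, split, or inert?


K = Q(sqrt(-899)). Since d mod 4 = 1, disc(K) = -899.
Check p | disc: -899 mod 29 = 0.
p divides disc, so p ramifies: (p) = P^2 with e=2, f=1, g=1.
Therefore p is ramified.

ramified


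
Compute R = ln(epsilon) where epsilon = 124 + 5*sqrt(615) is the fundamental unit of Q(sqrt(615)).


epsilon = 124 + 5*sqrt(615)
= 247.9960
R = ln(247.9960)
= 5.5134

5.5134


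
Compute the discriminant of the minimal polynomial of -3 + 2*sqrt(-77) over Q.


The element -3 + 2*sqrt(-77) has minimal polynomial:
x^2 + 6*x + 317
Discriminant = (6)^2 - 4*(317)
= 36 - 1268
= -1232

-1232


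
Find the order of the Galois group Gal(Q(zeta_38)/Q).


|Gal(Q(zeta_38)/Q)| = phi(38)
= 18

18


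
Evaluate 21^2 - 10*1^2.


x^2 - d*y^2
= 21^2 - 10*1^2
= 441 - 10
= 431

431


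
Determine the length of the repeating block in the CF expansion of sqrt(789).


Run the CF algorithm for sqrt(789).
a_0 = floor(sqrt(789)) = 28; set m_0=0, q_0=1.
Recurrence: m' = q*a - m,  q' = (d - m'^2)/q,  a' = floor((a_0 + m')/q').
  step 1: m=28, q=5, a=11
  step 2: m=27, q=12, a=4
  step 3: m=21, q=29, a=1
  step 4: m=8, q=25, a=1
  step 5: m=17, q=20, a=2
  step 6: m=23, q=13, a=3
  step 7: m=16, q=41, a=1
  step 8: m=25, q=4, a=13
  step 9: m=27, q=15, a=3
  step 10: m=18, q=31, a=1
  step 11: m=13, q=20, a=2
  step 12: m=27, q=3, a=18
  step 13: m=27, q=20, a=2
  step 14: m=13, q=31, a=1
  step 15: m=18, q=15, a=3
  step 16: m=27, q=4, a=13
  step 17: m=25, q=41, a=1
  step 18: m=16, q=13, a=3
  step 19: m=23, q=20, a=2
  step 20: m=17, q=25, a=1
  step 21: m=8, q=29, a=1
  step 22: m=21, q=12, a=4
  step 23: m=27, q=5, a=11
  step 24: m=28, q=1, a=56
a_24 = 2*a_0 = 56, so the period closes here.
sqrt(789) = [28; 11, 4, 1, 1, 2, 3, 1, 13, 3, 1, 2, 18, 2, 1, 3, 13, 1, 3, 2, 1, 1, 4, 11, 56]
Period length = 24

24
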